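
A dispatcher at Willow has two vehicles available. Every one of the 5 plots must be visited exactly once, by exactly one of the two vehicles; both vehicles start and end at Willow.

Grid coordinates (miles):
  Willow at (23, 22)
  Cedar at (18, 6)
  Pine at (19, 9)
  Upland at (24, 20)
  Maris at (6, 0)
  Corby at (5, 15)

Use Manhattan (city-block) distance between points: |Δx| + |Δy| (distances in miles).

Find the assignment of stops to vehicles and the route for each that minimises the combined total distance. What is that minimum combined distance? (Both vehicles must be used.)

Check every non-empty split of the stops between the two vehicles; for each half take its own optimal tour:
  {Cedar} + {Pine, Upland, Maris, Corby}: 42 + 82 = 124
  {Pine} + {Cedar, Upland, Maris, Corby}: 34 + 82 = 116
  {Cedar, Pine} + {Upland, Maris, Corby}: 42 + 82 = 124
  {Upland} + {Cedar, Pine, Maris, Corby}: 6 + 80 = 86
  {Cedar, Upland} + {Pine, Maris, Corby}: 44 + 80 = 124
  {Pine, Upland} + {Cedar, Maris, Corby}: 36 + 80 = 116
  … (15 splits in total)
Best: vehicle 1 Willow → Upland → Willow = 6; vehicle 2 Willow → Pine → Cedar → Maris → Corby → Willow = 80; combined 86.

86 miles — the smallest possible combined total.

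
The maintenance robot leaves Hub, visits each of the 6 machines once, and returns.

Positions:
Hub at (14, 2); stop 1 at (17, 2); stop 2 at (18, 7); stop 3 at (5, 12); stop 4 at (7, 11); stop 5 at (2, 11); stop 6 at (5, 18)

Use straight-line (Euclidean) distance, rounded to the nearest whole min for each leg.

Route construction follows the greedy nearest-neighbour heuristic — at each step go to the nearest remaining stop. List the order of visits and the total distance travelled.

At Hub the remaining stops are stop 1 3, stop 2 6, stop 4 11, stop 3 13, stop 5 15, stop 6 18; go to stop 1.
At stop 1 the remaining stops are stop 2 5, stop 4 13, stop 3 16, stop 5 17, stop 6 20; go to stop 2.
At stop 2 the remaining stops are stop 4 12, stop 3 14, stop 5 16, stop 6 17; go to stop 4.
At stop 4 the remaining stops are stop 3 2, stop 5 5, stop 6 7; go to stop 3.
At stop 3 the remaining stops are stop 5 3, stop 6 6; go to stop 5.
At stop 5 the remaining stops are stop 6 8; go to stop 6.
Return stop 6→Hub: 18.
Total = 3 + 5 + 12 + 2 + 3 + 8 + 18 = 51.

Nearest-neighbour total = 51 min; route Hub → stop 1 → stop 2 → stop 4 → stop 3 → stop 5 → stop 6 → Hub.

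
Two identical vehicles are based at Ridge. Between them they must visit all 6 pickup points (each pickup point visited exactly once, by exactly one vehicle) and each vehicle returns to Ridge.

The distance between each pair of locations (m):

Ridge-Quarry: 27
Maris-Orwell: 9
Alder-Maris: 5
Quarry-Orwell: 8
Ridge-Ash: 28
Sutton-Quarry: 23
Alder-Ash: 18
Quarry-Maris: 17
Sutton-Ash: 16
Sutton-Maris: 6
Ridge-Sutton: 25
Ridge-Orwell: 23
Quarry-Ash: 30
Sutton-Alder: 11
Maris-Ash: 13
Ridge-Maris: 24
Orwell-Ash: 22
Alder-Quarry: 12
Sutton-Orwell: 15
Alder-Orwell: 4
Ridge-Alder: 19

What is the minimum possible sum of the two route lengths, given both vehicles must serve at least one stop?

130 m — the smallest possible combined total.

There are 2^5 − 1 = 31 ways to divide the 6 stops into two non-empty groups. For each, the best each vehicle can do is its own shortest tour through its group:
  {Sutton} + {Alder, Quarry, Maris, Orwell, Ash}: 50 + 85 = 135
  {Alder} + {Sutton, Quarry, Maris, Orwell, Ash}: 38 + 94 = 132
  {Sutton, Alder} + {Quarry, Maris, Orwell, Ash}: 55 + 85 = 140
  {Quarry} + {Sutton, Alder, Maris, Orwell, Ash}: 54 + 82 = 136
  {Sutton, Quarry} + {Alder, Maris, Orwell, Ash}: 75 + 73 = 148
  {Alder, Quarry} + {Sutton, Maris, Orwell, Ash}: 58 + 82 = 140
  … (31 splits in total)
  {Alder, Quarry, Orwell} + {Sutton, Maris, Ash}: 58 + 72 = 130  ← best
Best: vehicle 1 Ridge → Alder → Orwell → Quarry → Ridge = 58; vehicle 2 Ridge → Sutton → Maris → Ash → Ridge = 72; combined 130.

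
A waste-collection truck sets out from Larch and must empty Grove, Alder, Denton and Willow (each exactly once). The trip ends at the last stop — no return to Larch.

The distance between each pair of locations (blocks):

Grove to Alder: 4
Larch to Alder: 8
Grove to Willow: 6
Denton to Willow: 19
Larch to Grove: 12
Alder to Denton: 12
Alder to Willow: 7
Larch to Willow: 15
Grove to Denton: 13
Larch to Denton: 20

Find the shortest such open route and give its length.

Shortest open route: 34 blocks.

There are 4! = 24 possible orderings.
Larch → Grove → Alder → Denton → Willow: 12+4+12+19 = 47
Larch → Grove → Alder → Willow → Denton: 12+4+7+19 = 42
Larch → Grove → Denton → Alder → Willow: 12+13+12+7 = 44
Larch → Grove → Denton → Willow → Alder: 12+13+19+7 = 51
Larch → Grove → Willow → Alder → Denton: 12+6+7+12 = 37
Larch → Grove → Willow → Denton → Alder: 12+6+19+12 = 49
Larch → Alder → Grove → Denton → Willow: 8+4+13+19 = 44
Larch → Alder → Grove → Willow → Denton: 8+4+6+19 = 37
Larch → Alder → Denton → Grove → Willow: 8+12+13+6 = 39
Larch → Alder → Denton → Willow → Grove: 8+12+19+6 = 45
Larch → Alder → Willow → Grove → Denton: 8+7+6+13 = 34
Larch → Alder → Willow → Denton → Grove: 8+7+19+13 = 47
Larch → Denton → Grove → Alder → Willow: 20+13+4+7 = 44
Larch → Denton → Grove → Willow → Alder: 20+13+6+7 = 46
… (10 more)
The minimum is 34.
One shortest path: Larch → Alder → Willow → Grove → Denton.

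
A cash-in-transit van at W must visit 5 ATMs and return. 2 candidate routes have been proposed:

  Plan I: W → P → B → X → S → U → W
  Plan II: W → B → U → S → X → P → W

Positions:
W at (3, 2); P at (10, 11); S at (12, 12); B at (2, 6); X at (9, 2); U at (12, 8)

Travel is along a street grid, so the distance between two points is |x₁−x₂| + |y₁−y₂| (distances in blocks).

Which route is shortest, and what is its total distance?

Plan I: 16 + 13 + 11 + 13 + 4 + 15 = 72
Plan II: 5 + 12 + 4 + 13 + 10 + 16 = 60

60 blocks — Plan II is the shortest.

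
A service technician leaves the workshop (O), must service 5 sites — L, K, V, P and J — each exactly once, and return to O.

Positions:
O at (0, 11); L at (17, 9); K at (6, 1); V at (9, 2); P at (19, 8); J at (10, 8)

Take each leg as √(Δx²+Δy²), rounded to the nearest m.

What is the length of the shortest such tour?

O - L - K - V - P - J - O: 17+14+3+12+9+10 = 65
O - L - K - V - J - P - O: 17+14+3+6+9+19 = 68
O - L - K - P - V - J - O: 17+14+15+12+6+10 = 74
O - L - K - P - J - V - O: 17+14+15+9+6+13 = 74
O - L - K - J - V - P - O: 17+14+8+6+12+19 = 76
O - L - K - J - P - V - O: 17+14+8+9+12+13 = 73
O - L - V - K - P - J - O: 17+11+3+15+9+10 = 65
O - L - V - K - J - P - O: 17+11+3+8+9+19 = 67
O - L - V - P - K - J - O: 17+11+12+15+8+10 = 73
O - L - V - P - J - K - O: 17+11+12+9+8+12 = 69
O - L - V - J - K - P - O: 17+11+6+8+15+19 = 76
O - L - V - J - P - K - O: 17+11+6+9+15+12 = 70
O - L - P - K - V - J - O: 17+2+15+3+6+10 = 53
O - L - P - K - J - V - O: 17+2+15+8+6+13 = 61
… (46 more)
O - K - V - P - L - J - O: 12+3+12+2+7+10 = 46  ← best
The minimum is 46.
One optimal route: O → K → V → P → L → J → O (or its reverse).

Minimum total distance: 46 m.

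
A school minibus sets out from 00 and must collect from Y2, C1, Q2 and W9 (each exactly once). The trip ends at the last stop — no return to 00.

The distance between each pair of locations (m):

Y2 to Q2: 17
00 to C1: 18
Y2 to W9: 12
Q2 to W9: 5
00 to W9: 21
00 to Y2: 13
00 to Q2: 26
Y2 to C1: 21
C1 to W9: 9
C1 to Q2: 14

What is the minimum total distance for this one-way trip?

There are 4! = 24 possible orderings.
00 - Y2 - C1 - Q2 - W9: 13+21+14+5 = 53
00 - Y2 - C1 - W9 - Q2: 13+21+9+5 = 48
00 - Y2 - Q2 - C1 - W9: 13+17+14+9 = 53
00 - Y2 - Q2 - W9 - C1: 13+17+5+9 = 44
00 - Y2 - W9 - C1 - Q2: 13+12+9+14 = 48
00 - Y2 - W9 - Q2 - C1: 13+12+5+14 = 44
00 - C1 - Y2 - Q2 - W9: 18+21+17+5 = 61
00 - C1 - Y2 - W9 - Q2: 18+21+12+5 = 56
00 - C1 - Q2 - Y2 - W9: 18+14+17+12 = 61
00 - C1 - Q2 - W9 - Y2: 18+14+5+12 = 49
00 - C1 - W9 - Y2 - Q2: 18+9+12+17 = 56
00 - C1 - W9 - Q2 - Y2: 18+9+5+17 = 49
00 - Q2 - Y2 - C1 - W9: 26+17+21+9 = 73
00 - Q2 - Y2 - W9 - C1: 26+17+12+9 = 64
… (10 more)
The minimum is 44.
One shortest path: 00 → Y2 → Q2 → W9 → C1.

44 m — the minimum one-way total.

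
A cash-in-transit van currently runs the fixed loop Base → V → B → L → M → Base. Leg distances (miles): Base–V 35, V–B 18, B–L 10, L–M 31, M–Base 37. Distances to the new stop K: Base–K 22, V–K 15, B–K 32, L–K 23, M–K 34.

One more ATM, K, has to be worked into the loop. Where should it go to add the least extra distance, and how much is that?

Insertion cost between consecutive stops i–j is d(i,K) + d(K,j) − d(i,j):
  between Base and V: 22 + 15 − 35 = 2
  between V and B: 15 + 32 − 18 = 29
  between B and L: 32 + 23 − 10 = 45
  between L and M: 23 + 34 − 31 = 26
  between M and Base: 34 + 22 − 37 = 19
Cheapest insertion is between Base and V, adding 2.
New total = 131 + 2 = 133.

Minimum extra distance: 2 miles, inserting K between Base and V.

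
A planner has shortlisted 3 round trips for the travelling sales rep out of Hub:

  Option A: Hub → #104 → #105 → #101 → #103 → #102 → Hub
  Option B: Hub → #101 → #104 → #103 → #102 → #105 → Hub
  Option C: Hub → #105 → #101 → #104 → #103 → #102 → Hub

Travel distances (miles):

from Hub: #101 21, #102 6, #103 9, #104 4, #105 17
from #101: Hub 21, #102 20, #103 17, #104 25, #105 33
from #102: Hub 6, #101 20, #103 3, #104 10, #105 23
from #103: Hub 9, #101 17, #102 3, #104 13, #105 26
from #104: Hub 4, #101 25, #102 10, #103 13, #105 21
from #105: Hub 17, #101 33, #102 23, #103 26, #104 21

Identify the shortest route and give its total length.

Option A: 4 + 21 + 33 + 17 + 3 + 6 = 84
Option B: 21 + 25 + 13 + 3 + 23 + 17 = 102
Option C: 17 + 33 + 25 + 13 + 3 + 6 = 97

Shortest is Option A, total 84 miles.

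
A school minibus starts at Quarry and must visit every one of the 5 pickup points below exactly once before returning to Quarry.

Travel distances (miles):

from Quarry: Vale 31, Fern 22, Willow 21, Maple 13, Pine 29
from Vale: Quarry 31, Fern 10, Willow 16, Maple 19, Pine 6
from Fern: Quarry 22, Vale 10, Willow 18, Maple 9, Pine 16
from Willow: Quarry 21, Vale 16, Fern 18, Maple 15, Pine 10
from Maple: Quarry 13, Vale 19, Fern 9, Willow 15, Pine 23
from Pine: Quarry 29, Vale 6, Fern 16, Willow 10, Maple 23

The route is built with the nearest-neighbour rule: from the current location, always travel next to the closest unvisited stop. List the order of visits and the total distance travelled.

Nearest-neighbour total = 69 miles; route Quarry → Maple → Fern → Vale → Pine → Willow → Quarry.

At Quarry the remaining stops are Maple 13, Willow 21, Fern 22, Pine 29, Vale 31; go to Maple.
At Maple the remaining stops are Fern 9, Willow 15, Vale 19, Pine 23; go to Fern.
At Fern the remaining stops are Vale 10, Pine 16, Willow 18; go to Vale.
At Vale the remaining stops are Pine 6, Willow 16; go to Pine.
At Pine the remaining stops are Willow 10; go to Willow.
Return Willow→Quarry: 21.
Total = 13 + 9 + 10 + 6 + 10 + 21 = 69.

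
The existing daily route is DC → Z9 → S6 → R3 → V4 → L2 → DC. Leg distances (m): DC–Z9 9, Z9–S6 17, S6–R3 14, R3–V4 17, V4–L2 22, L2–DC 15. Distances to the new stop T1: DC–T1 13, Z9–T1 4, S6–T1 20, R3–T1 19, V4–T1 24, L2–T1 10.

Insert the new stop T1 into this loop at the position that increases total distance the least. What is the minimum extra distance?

Insertion cost between consecutive stops i–j is d(i,T1) + d(T1,j) − d(i,j):
  between DC and Z9: 13 + 4 − 9 = 8
  between Z9 and S6: 4 + 20 − 17 = 7
  between S6 and R3: 20 + 19 − 14 = 25
  between R3 and V4: 19 + 24 − 17 = 26
  between V4 and L2: 24 + 10 − 22 = 12
  between L2 and DC: 10 + 13 − 15 = 8
Cheapest insertion is between Z9 and S6, adding 7.
New total = 94 + 7 = 101.

Minimum extra distance: 7 m, inserting T1 between Z9 and S6.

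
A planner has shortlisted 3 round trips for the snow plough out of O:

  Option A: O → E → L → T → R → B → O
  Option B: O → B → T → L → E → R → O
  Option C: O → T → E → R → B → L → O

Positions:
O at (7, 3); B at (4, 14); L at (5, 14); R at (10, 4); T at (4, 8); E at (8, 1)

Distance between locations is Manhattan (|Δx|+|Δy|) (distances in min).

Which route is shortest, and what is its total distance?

Option A: 3 + 16 + 7 + 10 + 16 + 14 = 66
Option B: 14 + 6 + 7 + 16 + 5 + 4 = 52
Option C: 8 + 11 + 5 + 16 + 1 + 13 = 54

52 min — Option B is the shortest.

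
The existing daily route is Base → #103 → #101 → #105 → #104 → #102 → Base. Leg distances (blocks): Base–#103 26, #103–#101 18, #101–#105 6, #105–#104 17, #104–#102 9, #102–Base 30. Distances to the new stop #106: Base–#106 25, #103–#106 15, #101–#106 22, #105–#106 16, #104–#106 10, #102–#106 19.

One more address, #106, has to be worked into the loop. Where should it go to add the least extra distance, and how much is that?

Adding 9 blocks by placing #106 on the #105–#104 leg.

Insertion cost between consecutive stops i–j is d(i,#106) + d(#106,j) − d(i,j):
  between Base and #103: 25 + 15 − 26 = 14
  between #103 and #101: 15 + 22 − 18 = 19
  between #101 and #105: 22 + 16 − 6 = 32
  between #105 and #104: 16 + 10 − 17 = 9
  between #104 and #102: 10 + 19 − 9 = 20
  between #102 and Base: 19 + 25 − 30 = 14
Cheapest insertion is between #105 and #104, adding 9.
New total = 106 + 9 = 115.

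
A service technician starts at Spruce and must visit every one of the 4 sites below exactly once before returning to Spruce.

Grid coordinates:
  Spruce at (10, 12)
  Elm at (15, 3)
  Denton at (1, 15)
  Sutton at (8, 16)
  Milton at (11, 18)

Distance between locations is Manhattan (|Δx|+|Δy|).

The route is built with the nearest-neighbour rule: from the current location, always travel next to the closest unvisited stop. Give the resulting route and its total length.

From Spruce: distances to unvisited — Sutton=6, Milton=7, Denton=12, Elm=14. Nearest is Sutton (6).
From Sutton: distances to unvisited — Milton=5, Denton=8, Elm=20. Nearest is Milton (5).
From Milton: distances to unvisited — Denton=13, Elm=19. Nearest is Denton (13).
From Denton: distances to unvisited — Elm=26. Nearest is Elm (26).
Return Elm→Spruce: 14.
Total = 6 + 5 + 13 + 26 + 14 = 64.

64 along Spruce → Sutton → Milton → Denton → Elm → Spruce.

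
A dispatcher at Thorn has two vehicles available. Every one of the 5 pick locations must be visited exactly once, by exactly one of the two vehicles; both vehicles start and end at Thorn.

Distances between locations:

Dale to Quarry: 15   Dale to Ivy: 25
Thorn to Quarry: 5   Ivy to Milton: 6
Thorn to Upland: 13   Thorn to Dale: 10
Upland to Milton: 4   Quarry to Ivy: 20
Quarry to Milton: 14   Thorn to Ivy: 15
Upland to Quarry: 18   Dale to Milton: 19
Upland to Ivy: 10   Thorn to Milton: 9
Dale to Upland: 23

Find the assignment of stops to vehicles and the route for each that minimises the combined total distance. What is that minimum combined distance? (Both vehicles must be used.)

Check every non-empty split of the stops between the two vehicles; for each half take its own optimal tour:
  {Dale} + {Upland, Quarry, Ivy, Milton}: 20 + 48 = 68
  {Upland} + {Dale, Quarry, Ivy, Milton}: 26 + 60 = 86
  {Dale, Upland} + {Quarry, Ivy, Milton}: 46 + 40 = 86
  {Quarry} + {Dale, Upland, Ivy, Milton}: 10 + 58 = 68
  {Dale, Quarry} + {Upland, Ivy, Milton}: 30 + 38 = 68
  {Upland, Quarry} + {Dale, Ivy, Milton}: 36 + 50 = 86
  … (15 splits in total)
Best: vehicle 1 Thorn → Dale → Thorn = 20; vehicle 2 Thorn → Upland → Ivy → Milton → Quarry → Thorn = 48; combined 68.

68 — the smallest possible combined total.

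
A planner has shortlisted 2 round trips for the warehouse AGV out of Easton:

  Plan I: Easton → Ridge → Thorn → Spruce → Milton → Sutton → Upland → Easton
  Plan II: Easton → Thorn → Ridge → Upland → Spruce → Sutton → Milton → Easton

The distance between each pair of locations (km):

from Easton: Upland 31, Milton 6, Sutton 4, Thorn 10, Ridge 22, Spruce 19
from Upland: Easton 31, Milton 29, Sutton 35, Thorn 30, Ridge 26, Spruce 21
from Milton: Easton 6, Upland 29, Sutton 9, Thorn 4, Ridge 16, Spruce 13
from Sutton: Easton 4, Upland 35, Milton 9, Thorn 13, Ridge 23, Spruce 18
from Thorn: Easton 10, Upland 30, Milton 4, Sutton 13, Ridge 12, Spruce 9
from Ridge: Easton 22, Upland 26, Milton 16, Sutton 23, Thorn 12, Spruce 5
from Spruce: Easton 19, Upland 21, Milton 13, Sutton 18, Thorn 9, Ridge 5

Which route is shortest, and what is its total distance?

102 km — Plan II is the shortest.

Plan I: 22 + 12 + 9 + 13 + 9 + 35 + 31 = 131
Plan II: 10 + 12 + 26 + 21 + 18 + 9 + 6 = 102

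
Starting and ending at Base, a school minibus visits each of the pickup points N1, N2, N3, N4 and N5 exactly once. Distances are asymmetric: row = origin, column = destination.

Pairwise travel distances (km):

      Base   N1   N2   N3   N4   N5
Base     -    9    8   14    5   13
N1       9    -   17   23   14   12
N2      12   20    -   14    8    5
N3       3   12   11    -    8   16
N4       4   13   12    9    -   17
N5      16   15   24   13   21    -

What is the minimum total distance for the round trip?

Minimum total distance: 54 km.

Base→N1→N2→N3→N4→N5→Base: 9+17+14+8+17+16 = 81
Base→N1→N2→N3→N5→N4→Base: 9+17+14+16+21+4 = 81
Base→N1→N2→N4→N3→N5→Base: 9+17+8+9+16+16 = 75
Base→N1→N2→N4→N5→N3→Base: 9+17+8+17+13+3 = 67
Base→N1→N2→N5→N3→N4→Base: 9+17+5+13+8+4 = 56
Base→N1→N2→N5→N4→N3→Base: 9+17+5+21+9+3 = 64
Base→N1→N3→N2→N4→N5→Base: 9+23+11+8+17+16 = 84
Base→N1→N3→N2→N5→N4→Base: 9+23+11+5+21+4 = 73
Base→N1→N3→N4→N2→N5→Base: 9+23+8+12+5+16 = 73
Base→N1→N3→N4→N5→N2→Base: 9+23+8+17+24+12 = 93
Base→N1→N3→N5→N2→N4→Base: 9+23+16+24+8+4 = 84
Base→N1→N3→N5→N4→N2→Base: 9+23+16+21+12+12 = 93
Base→N1→N4→N2→N3→N5→Base: 9+14+12+14+16+16 = 81
Base→N1→N4→N2→N5→N3→Base: 9+14+12+5+13+3 = 56
… (106 more)
Base→N2→N5→N1→N4→N3→Base: 8+5+15+14+9+3 = 54  ← best
The minimum is 54.
One optimal route: Base → N2 → N5 → N1 → N4 → N3 → Base.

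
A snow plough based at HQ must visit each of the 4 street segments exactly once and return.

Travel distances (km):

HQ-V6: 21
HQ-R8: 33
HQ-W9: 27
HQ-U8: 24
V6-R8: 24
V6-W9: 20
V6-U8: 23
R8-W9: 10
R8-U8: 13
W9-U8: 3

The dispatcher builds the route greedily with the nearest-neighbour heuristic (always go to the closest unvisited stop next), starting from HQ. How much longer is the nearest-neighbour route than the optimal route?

HQ: V6=21, U8=24, W9=27, R8=33 ⇒ V6
V6: W9=20, U8=23, R8=24 ⇒ W9
W9: U8=3, R8=10 ⇒ U8
U8: R8=13 ⇒ R8
NN route HQ → V6 → W9 → U8 → R8 → HQ costs 90.
Optimal: HQ → V6 → R8 → W9 → U8 → HQ costs 82 (by enumerating all 12 distinct tours).
Excess = 90 − 82 = 8.

The nearest-neighbour route is 8 km longer than optimal.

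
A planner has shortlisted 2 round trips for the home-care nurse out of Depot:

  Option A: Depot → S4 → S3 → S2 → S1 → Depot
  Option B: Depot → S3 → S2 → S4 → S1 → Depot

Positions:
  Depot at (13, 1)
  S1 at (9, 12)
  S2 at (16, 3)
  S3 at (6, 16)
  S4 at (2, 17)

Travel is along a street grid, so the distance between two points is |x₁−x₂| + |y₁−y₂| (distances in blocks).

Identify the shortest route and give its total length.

Option A: 27 + 5 + 23 + 16 + 15 = 86
Option B: 22 + 23 + 28 + 12 + 15 = 100

86 blocks — Option A is the shortest.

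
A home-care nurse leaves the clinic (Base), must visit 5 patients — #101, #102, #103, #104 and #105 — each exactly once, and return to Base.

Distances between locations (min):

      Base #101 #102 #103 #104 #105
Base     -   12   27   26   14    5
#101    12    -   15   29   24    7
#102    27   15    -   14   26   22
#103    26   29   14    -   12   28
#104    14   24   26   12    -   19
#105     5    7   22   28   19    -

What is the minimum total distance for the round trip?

There are 60 distinct closed tours to check (reversals are equivalent).
Base-#101-#102-#103-#104-#105-Base: 12+15+14+12+19+5 = 77
Base-#101-#102-#103-#105-#104-Base: 12+15+14+28+19+14 = 102
Base-#101-#102-#104-#103-#105-Base: 12+15+26+12+28+5 = 98
Base-#101-#102-#104-#105-#103-Base: 12+15+26+19+28+26 = 126
Base-#101-#102-#105-#103-#104-Base: 12+15+22+28+12+14 = 103
Base-#101-#102-#105-#104-#103-Base: 12+15+22+19+12+26 = 106
Base-#101-#103-#102-#104-#105-Base: 12+29+14+26+19+5 = 105
Base-#101-#103-#102-#105-#104-Base: 12+29+14+22+19+14 = 110
Base-#101-#103-#104-#102-#105-Base: 12+29+12+26+22+5 = 106
Base-#101-#103-#104-#105-#102-Base: 12+29+12+19+22+27 = 121
Base-#101-#103-#105-#102-#104-Base: 12+29+28+22+26+14 = 131
Base-#101-#103-#105-#104-#102-Base: 12+29+28+19+26+27 = 141
Base-#101-#104-#102-#103-#105-Base: 12+24+26+14+28+5 = 109
Base-#101-#104-#102-#105-#103-Base: 12+24+26+22+28+26 = 138
… (46 more)
Base-#104-#103-#102-#101-#105-Base: 14+12+14+15+7+5 = 67  ← best
The minimum is 67.
One optimal route: Base → #104 → #103 → #102 → #101 → #105 → Base (or its reverse).

Minimum total distance: 67 min.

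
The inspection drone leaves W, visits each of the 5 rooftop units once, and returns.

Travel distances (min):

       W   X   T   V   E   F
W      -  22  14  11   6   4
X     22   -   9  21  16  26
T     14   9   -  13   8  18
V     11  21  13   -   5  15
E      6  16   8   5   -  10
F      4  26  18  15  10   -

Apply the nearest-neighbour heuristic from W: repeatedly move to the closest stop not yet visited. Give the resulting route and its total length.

From W: distances to unvisited — F=4, E=6, V=11, T=14, X=22. Nearest is F (4).
From F: distances to unvisited — E=10, V=15, T=18, X=26. Nearest is E (10).
From E: distances to unvisited — V=5, T=8, X=16. Nearest is V (5).
From V: distances to unvisited — T=13, X=21. Nearest is T (13).
From T: distances to unvisited — X=9. Nearest is X (9).
Return X→W: 22.
Total = 4 + 10 + 5 + 13 + 9 + 22 = 63.

63 min along W → F → E → V → T → X → W.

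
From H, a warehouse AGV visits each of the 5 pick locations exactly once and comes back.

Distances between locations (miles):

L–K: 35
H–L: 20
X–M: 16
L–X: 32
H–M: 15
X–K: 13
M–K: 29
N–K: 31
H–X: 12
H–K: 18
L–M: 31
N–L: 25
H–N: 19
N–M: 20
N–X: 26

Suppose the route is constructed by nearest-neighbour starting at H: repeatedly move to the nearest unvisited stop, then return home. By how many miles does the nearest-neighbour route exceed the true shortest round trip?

The nearest-neighbour route is 7 miles longer than optimal.

From H: X=12, M=15, K=18, N=19, L=20 → choose X (12).
From X: K=13, M=16, N=26, L=32 → choose K (13).
From K: M=29, N=31, L=35 → choose M (29).
From M: N=20, L=31 → choose N (20).
From N: L=25 → choose L (25).
NN route H → X → K → M → N → L → H costs 119.
Optimal: H → L → N → M → X → K → H costs 112 (by enumerating all 60 distinct tours).
Excess = 119 − 112 = 7.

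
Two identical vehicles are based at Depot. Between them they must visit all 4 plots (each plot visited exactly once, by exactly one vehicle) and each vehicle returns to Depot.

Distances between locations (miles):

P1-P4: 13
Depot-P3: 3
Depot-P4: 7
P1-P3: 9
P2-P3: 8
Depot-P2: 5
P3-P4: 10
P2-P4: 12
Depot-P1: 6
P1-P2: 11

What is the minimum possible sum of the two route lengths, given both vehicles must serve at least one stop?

42 miles — the smallest possible combined total.

Check every non-empty split of the stops between the two vehicles; for each half take its own optimal tour:
  {P1} + {P2, P3, P4}: 12 + 30 = 42
  {P2} + {P1, P3, P4}: 10 + 32 = 42
  {P1, P2} + {P3, P4}: 22 + 20 = 42
  {P3} + {P1, P2, P4}: 6 + 36 = 42
  {P1, P3} + {P2, P4}: 18 + 24 = 42
  {P2, P3} + {P1, P4}: 16 + 26 = 42
  … (7 splits in total)
Best: vehicle 1 Depot → P1 → Depot = 12; vehicle 2 Depot → P2 → P3 → P4 → Depot = 30; combined 42.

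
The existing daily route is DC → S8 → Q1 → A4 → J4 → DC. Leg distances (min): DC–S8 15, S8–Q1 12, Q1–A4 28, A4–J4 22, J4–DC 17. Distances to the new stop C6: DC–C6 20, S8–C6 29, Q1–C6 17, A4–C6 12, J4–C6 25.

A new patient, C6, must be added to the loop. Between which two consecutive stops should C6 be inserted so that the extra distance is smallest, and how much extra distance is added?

Insertion cost between consecutive stops i–j is d(i,C6) + d(C6,j) − d(i,j):
  between DC and S8: 20 + 29 − 15 = 34
  between S8 and Q1: 29 + 17 − 12 = 34
  between Q1 and A4: 17 + 12 − 28 = 1
  between A4 and J4: 12 + 25 − 22 = 15
  between J4 and DC: 25 + 20 − 17 = 28
Cheapest insertion is between Q1 and A4, adding 1.
New total = 94 + 1 = 95.

Minimum extra distance: 1 min, inserting C6 between Q1 and A4.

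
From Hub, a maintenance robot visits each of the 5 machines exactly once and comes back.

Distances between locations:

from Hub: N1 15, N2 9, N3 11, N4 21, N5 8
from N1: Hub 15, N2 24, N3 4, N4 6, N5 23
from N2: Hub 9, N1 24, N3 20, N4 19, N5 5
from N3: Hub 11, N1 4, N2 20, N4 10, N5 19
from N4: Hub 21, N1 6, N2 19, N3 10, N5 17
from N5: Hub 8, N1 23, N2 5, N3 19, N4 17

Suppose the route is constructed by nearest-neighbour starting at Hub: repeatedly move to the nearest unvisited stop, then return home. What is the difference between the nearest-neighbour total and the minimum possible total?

1 longer than the optimal tour.

From Hub: N5=8, N2=9, N3=11, N1=15, N4=21 → choose N5 (8).
From N5: N2=5, N4=17, N3=19, N1=23 → choose N2 (5).
From N2: N4=19, N3=20, N1=24 → choose N4 (19).
From N4: N1=6, N3=10 → choose N1 (6).
From N1: N3=4 → choose N3 (4).
NN route Hub → N5 → N2 → N4 → N1 → N3 → Hub costs 53.
Optimal: Hub → N2 → N5 → N4 → N1 → N3 → Hub costs 52 (by enumerating all 60 distinct tours).
Excess = 53 − 52 = 1.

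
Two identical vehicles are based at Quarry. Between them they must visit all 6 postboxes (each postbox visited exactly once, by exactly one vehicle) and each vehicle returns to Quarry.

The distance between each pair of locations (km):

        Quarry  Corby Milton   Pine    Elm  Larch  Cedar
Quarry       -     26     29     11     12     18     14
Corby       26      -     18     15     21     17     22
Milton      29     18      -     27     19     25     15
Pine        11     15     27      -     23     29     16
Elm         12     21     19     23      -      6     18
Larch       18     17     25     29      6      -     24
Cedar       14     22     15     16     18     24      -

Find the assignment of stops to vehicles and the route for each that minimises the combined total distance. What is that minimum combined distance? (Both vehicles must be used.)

104 km — the smallest possible combined total.

Check every non-empty split of the stops between the two vehicles; for each half take its own optimal tour:
  {Corby} + {Milton, Pine, Elm, Larch, Cedar}: 52 + 85 = 137
  {Milton} + {Corby, Pine, Elm, Larch, Cedar}: 58 + 80 = 138
  {Corby, Milton} + {Pine, Elm, Larch, Cedar}: 73 + 69 = 142
  {Pine} + {Corby, Milton, Elm, Larch, Cedar}: 22 + 82 = 104
  {Corby, Pine} + {Milton, Elm, Larch, Cedar}: 52 + 72 = 124
  {Milton, Pine} + {Corby, Elm, Larch, Cedar}: 67 + 71 = 138
  … (31 splits in total)
Best: vehicle 1 Quarry → Pine → Quarry = 22; vehicle 2 Quarry → Elm → Larch → Corby → Milton → Cedar → Quarry = 82; combined 104.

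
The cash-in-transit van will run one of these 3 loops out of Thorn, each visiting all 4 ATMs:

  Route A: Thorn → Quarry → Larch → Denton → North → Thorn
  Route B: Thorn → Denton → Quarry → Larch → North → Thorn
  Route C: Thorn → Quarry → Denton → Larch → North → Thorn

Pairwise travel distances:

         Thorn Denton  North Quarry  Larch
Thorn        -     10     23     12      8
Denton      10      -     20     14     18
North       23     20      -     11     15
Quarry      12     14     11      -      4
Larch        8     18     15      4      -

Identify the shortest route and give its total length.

Route A: 12 + 4 + 18 + 20 + 23 = 77
Route B: 10 + 14 + 4 + 15 + 23 = 66
Route C: 12 + 14 + 18 + 15 + 23 = 82

66 — Route B is the shortest.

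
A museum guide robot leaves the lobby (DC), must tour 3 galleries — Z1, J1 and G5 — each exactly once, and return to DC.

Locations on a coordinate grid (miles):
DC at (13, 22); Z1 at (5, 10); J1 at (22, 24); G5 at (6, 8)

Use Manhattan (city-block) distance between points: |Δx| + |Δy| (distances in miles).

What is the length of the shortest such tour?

66 miles — the shortest possible round trip.

DC-Z1-J1-G5-DC: 20+31+32+21 = 104
DC-Z1-G5-J1-DC: 20+3+32+11 = 66
DC-J1-Z1-G5-DC: 11+31+3+21 = 66
The minimum is 66.
One optimal route: DC → Z1 → G5 → J1 → DC (or its reverse).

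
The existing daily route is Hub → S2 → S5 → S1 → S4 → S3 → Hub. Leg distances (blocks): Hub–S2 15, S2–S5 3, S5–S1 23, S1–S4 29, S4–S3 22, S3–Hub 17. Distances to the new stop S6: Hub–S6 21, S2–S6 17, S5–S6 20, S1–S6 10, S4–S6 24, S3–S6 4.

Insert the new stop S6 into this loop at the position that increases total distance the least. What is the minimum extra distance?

+5 blocks — insert S6 between S1 and S4.

Insertion cost between consecutive stops i–j is d(i,S6) + d(S6,j) − d(i,j):
  between Hub and S2: 21 + 17 − 15 = 23
  between S2 and S5: 17 + 20 − 3 = 34
  between S5 and S1: 20 + 10 − 23 = 7
  between S1 and S4: 10 + 24 − 29 = 5
  between S4 and S3: 24 + 4 − 22 = 6
  between S3 and Hub: 4 + 21 − 17 = 8
Cheapest insertion is between S1 and S4, adding 5.
New total = 109 + 5 = 114.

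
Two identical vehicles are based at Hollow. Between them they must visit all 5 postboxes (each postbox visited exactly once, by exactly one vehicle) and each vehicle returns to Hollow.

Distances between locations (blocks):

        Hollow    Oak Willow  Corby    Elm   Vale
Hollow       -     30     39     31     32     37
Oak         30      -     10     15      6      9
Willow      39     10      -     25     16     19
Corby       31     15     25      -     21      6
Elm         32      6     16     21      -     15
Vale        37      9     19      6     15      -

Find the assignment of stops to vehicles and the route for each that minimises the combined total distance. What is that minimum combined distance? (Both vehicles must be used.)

Try each way of splitting the stops between the two vehicles (each non-empty) and, for each split, find the best tour for each vehicle:
  {Oak} + {Willow, Corby, Elm, Vale}: 60 + 104 = 164
  {Willow} + {Oak, Corby, Elm, Vale}: 78 + 84 = 162
  {Oak, Willow} + {Corby, Elm, Vale}: 79 + 84 = 163
  {Corby} + {Oak, Willow, Elm, Vale}: 62 + 104 = 166
  {Oak, Corby} + {Willow, Elm, Vale}: 76 + 104 = 180
  {Willow, Corby} + {Oak, Elm, Vale}: 95 + 84 = 179
  … (15 splits in total)
  {Elm} + {Oak, Willow, Corby, Vale}: 64 + 95 = 159  ← best
Best: vehicle 1 Hollow → Elm → Hollow = 64; vehicle 2 Hollow → Willow → Oak → Vale → Corby → Hollow = 95; combined 159.

Minimum combined distance: 159 blocks.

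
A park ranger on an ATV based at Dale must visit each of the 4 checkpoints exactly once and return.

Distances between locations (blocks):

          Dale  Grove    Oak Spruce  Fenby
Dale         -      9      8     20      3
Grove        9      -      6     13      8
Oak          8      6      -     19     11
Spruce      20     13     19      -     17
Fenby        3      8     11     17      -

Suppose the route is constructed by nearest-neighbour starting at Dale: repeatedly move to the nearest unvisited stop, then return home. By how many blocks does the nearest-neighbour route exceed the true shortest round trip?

Dale: Fenby=3, Oak=8, Grove=9, Spruce=20 ⇒ Fenby
Fenby: Grove=8, Oak=11, Spruce=17 ⇒ Grove
Grove: Oak=6, Spruce=13 ⇒ Oak
Oak: Spruce=19 ⇒ Spruce
NN route Dale → Fenby → Grove → Oak → Spruce → Dale costs 56.
Optimal: Dale → Oak → Grove → Spruce → Fenby → Dale costs 47 (by enumerating all 12 distinct tours).
Excess = 56 − 47 = 9.

9 blocks longer than the optimal tour.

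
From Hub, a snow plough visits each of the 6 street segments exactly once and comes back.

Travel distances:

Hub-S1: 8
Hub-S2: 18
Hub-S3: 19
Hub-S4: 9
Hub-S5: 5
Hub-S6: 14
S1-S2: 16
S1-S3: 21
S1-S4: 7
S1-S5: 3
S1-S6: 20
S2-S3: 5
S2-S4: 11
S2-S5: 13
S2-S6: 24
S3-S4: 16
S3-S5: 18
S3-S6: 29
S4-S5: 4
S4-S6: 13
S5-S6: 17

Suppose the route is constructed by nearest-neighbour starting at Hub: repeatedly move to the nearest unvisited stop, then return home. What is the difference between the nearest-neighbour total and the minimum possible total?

2 longer than the optimal tour.

Hub: S5=5, S1=8, S4=9, S6=14, S2=18, S3=19 ⇒ S5
S5: S1=3, S4=4, S2=13, S6=17, S3=18 ⇒ S1
S1: S4=7, S2=16, S6=20, S3=21 ⇒ S4
S4: S2=11, S6=13, S3=16 ⇒ S2
S2: S3=5, S6=24 ⇒ S3
S3: S6=29 ⇒ S6
NN route Hub → S5 → S1 → S4 → S2 → S3 → S6 → Hub costs 74.
Optimal: Hub → S1 → S5 → S2 → S3 → S4 → S6 → Hub costs 72 (by enumerating all 360 distinct tours).
Excess = 74 − 72 = 2.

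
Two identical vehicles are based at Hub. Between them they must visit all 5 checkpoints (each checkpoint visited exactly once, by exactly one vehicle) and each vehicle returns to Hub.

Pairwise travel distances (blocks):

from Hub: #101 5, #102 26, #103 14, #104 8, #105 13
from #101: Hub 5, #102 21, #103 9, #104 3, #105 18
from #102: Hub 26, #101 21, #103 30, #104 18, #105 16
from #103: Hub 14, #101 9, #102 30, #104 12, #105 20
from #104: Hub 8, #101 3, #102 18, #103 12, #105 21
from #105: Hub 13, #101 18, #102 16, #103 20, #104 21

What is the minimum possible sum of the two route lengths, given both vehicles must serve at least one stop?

83 blocks — the smallest possible combined total.

Check every non-empty split of the stops between the two vehicles; for each half take its own optimal tour:
  {#101} + {#102, #103, #104, #105}: 10 + 73 = 83
  {#102} + {#101, #103, #104, #105}: 52 + 53 = 105
  {#101, #102} + {#103, #104, #105}: 52 + 53 = 105
  {#103} + {#101, #102, #104, #105}: 28 + 55 = 83
  {#101, #103} + {#102, #104, #105}: 28 + 55 = 83
  {#102, #103} + {#101, #104, #105}: 70 + 42 = 112
  … (15 splits in total)
Best: vehicle 1 Hub → #101 → Hub = 10; vehicle 2 Hub → #103 → #104 → #102 → #105 → Hub = 73; combined 83.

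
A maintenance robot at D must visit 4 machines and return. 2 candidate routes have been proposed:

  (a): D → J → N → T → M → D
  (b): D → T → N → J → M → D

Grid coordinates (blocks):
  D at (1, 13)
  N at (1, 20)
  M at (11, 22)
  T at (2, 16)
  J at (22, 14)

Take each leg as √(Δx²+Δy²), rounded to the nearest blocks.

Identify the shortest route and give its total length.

Shortest is (b), total 56 blocks.

(a): 21 + 22 + 4 + 11 + 13 = 71
(b): 3 + 4 + 22 + 14 + 13 = 56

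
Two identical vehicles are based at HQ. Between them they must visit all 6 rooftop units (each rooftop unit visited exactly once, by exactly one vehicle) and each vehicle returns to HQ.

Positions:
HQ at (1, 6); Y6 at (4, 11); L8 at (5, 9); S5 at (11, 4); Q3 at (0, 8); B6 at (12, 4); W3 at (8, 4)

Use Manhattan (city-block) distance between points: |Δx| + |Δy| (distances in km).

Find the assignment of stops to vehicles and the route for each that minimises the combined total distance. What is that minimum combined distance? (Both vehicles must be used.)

Minimum combined distance: 42 km.

There are 2^5 − 1 = 31 ways to divide the 6 stops into two non-empty groups. For each, the best each vehicle can do is its own shortest tour through its group:
  {Y6} + {L8, S5, Q3, B6, W3}: 16 + 34 = 50
  {L8} + {Y6, S5, Q3, B6, W3}: 14 + 38 = 52
  {Y6, L8} + {S5, Q3, B6, W3}: 18 + 32 = 50
  {S5} + {Y6, L8, Q3, B6, W3}: 24 + 38 = 62
  {Y6, S5} + {L8, Q3, B6, W3}: 34 + 34 = 68
  {L8, S5} + {Y6, Q3, B6, W3}: 30 + 38 = 68
  … (31 splits in total)
  {Q3} + {Y6, L8, S5, B6, W3}: 6 + 36 = 42  ← best
Best: vehicle 1 HQ → Q3 → HQ = 6; vehicle 2 HQ → Y6 → L8 → S5 → B6 → W3 → HQ = 36; combined 42.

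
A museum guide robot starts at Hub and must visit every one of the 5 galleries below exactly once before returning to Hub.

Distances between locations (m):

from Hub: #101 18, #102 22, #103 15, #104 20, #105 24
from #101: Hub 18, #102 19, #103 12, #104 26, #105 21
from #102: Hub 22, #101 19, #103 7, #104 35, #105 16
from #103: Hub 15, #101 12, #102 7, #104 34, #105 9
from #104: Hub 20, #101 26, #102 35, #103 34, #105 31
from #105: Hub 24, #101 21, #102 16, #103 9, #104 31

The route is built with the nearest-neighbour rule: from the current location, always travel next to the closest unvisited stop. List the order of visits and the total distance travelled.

105 m along Hub → #103 → #102 → #105 → #101 → #104 → Hub.

At Hub the remaining stops are #103 15, #101 18, #104 20, #102 22, #105 24; go to #103.
At #103 the remaining stops are #102 7, #105 9, #101 12, #104 34; go to #102.
At #102 the remaining stops are #105 16, #101 19, #104 35; go to #105.
At #105 the remaining stops are #101 21, #104 31; go to #101.
At #101 the remaining stops are #104 26; go to #104.
Return #104→Hub: 20.
Total = 15 + 7 + 16 + 21 + 26 + 20 = 105.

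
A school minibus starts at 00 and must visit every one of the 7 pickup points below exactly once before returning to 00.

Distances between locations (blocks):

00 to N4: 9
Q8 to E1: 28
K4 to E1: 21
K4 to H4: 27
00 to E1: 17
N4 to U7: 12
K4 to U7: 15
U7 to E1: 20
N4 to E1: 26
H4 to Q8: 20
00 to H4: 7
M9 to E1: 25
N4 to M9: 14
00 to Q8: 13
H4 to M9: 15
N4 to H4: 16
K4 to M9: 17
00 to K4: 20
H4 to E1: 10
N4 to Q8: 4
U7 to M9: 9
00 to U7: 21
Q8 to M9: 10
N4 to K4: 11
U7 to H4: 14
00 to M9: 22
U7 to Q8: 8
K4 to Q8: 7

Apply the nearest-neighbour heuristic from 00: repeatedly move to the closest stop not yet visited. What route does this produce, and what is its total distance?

Total distance 99 blocks via the nearest-neighbour route 00 → H4 → E1 → U7 → Q8 → N4 → K4 → M9 → 00.

00 → [H4:7 / N4:9 / Q8:13 / E1:17 / K4:20 / U7:21 / M9:22] → H4 (7)
H4 → [E1:10 / U7:14 / M9:15 / N4:16 / Q8:20 / K4:27] → E1 (10)
E1 → [U7:20 / K4:21 / M9:25 / N4:26 / Q8:28] → U7 (20)
U7 → [Q8:8 / M9:9 / N4:12 / K4:15] → Q8 (8)
Q8 → [N4:4 / K4:7 / M9:10] → N4 (4)
N4 → [K4:11 / M9:14] → K4 (11)
K4 → [M9:17] → M9 (17)
Return M9→00: 22.
Total = 7 + 10 + 20 + 8 + 4 + 11 + 17 + 22 = 99.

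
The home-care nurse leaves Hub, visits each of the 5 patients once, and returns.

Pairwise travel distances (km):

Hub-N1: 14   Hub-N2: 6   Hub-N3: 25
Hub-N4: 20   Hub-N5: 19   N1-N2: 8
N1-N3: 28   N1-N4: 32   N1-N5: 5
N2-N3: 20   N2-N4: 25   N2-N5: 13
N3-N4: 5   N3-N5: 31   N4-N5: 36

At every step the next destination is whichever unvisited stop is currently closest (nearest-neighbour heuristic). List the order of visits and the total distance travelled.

From Hub: distances to unvisited — N2=6, N1=14, N5=19, N4=20, N3=25. Nearest is N2 (6).
From N2: distances to unvisited — N1=8, N5=13, N3=20, N4=25. Nearest is N1 (8).
From N1: distances to unvisited — N5=5, N3=28, N4=32. Nearest is N5 (5).
From N5: distances to unvisited — N3=31, N4=36. Nearest is N3 (31).
From N3: distances to unvisited — N4=5. Nearest is N4 (5).
Return N4→Hub: 20.
Total = 6 + 8 + 5 + 31 + 5 + 20 = 75.

Nearest-neighbour total = 75 km; route Hub → N2 → N1 → N5 → N3 → N4 → Hub.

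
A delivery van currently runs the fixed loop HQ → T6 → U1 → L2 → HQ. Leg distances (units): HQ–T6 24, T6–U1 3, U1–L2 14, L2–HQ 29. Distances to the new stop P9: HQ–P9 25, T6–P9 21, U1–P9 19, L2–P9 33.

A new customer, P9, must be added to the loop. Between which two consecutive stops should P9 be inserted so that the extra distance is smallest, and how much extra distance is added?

Insertion cost between consecutive stops i–j is d(i,P9) + d(P9,j) − d(i,j):
  between HQ and T6: 25 + 21 − 24 = 22
  between T6 and U1: 21 + 19 − 3 = 37
  between U1 and L2: 19 + 33 − 14 = 38
  between L2 and HQ: 33 + 25 − 29 = 29
Cheapest insertion is between HQ and T6, adding 22.
New total = 70 + 22 = 92.

+22 — insert P9 between HQ and T6.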